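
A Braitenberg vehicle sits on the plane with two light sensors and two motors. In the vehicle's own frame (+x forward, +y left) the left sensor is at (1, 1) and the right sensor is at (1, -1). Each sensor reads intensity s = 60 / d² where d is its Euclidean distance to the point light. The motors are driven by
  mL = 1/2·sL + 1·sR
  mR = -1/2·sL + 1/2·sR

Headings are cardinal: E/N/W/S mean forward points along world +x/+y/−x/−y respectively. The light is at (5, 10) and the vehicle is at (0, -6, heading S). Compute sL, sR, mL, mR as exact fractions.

left sensor world pos  = (1, -7); dL² = 305
right sensor world pos = (-1, -7); dR² = 325
sL = 60/305 = 12/61
sR = 60/325 = 12/65
mL = 1/2·sL + 1·sR = 1122/3965
mR = -1/2·sL + 1/2·sR = -24/3965

12/61 12/65 1122/3965 -24/3965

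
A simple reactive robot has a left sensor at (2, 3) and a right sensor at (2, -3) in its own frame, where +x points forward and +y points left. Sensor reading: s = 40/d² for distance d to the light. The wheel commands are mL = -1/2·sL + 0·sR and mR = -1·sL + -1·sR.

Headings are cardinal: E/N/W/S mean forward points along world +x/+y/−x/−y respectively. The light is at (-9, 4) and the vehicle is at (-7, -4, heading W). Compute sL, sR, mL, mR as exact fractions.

40/121 8/5 -20/121 -1168/605

left sensor world pos  = (-9, -7); dL² = 121
right sensor world pos = (-9, -1); dR² = 25
sL = 40/121 = 40/121
sR = 40/25 = 8/5
mL = -1/2·sL + 0·sR = -20/121
mR = -1·sL + -1·sR = -1168/605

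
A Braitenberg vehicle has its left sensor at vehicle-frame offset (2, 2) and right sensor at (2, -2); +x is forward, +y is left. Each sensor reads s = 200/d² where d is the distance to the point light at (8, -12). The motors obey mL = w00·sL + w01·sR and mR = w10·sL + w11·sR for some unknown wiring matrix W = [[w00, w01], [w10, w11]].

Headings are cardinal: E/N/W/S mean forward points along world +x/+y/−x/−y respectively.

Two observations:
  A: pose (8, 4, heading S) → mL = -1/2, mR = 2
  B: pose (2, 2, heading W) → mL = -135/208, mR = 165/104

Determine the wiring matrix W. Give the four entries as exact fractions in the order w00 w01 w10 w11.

-1 1/2 1 1

obs A: pose=(8,4,S) → sL=1, sR=1, mL=-1/2, mR=2
obs B: pose=(2,2,W) → sL=25/26, sR=5/8, mL=-135/208, mR=165/104
sensor matrix S = [[1, 1], [25/26, 5/8]]; det S = -35/104
solve [mL_A; mL_B] = S·[w00; w01] and [mR_A; mR_B] = S·[w10; w11]:
  w00 = -1, w01 = 1/2, w10 = 1, w11 = 1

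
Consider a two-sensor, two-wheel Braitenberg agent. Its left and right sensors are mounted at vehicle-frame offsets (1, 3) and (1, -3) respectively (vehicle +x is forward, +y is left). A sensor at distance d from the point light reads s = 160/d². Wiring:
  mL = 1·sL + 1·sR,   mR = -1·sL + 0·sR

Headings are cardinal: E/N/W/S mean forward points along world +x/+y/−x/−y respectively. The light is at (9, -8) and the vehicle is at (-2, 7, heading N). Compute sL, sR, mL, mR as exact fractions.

left sensor world pos  = (-5, 8); dL² = 452
right sensor world pos = (1, 8); dR² = 320
sL = 160/452 = 40/113
sR = 160/320 = 1/2
mL = 1·sL + 1·sR = 193/226
mR = -1·sL + 0·sR = -40/113

40/113 1/2 193/226 -40/113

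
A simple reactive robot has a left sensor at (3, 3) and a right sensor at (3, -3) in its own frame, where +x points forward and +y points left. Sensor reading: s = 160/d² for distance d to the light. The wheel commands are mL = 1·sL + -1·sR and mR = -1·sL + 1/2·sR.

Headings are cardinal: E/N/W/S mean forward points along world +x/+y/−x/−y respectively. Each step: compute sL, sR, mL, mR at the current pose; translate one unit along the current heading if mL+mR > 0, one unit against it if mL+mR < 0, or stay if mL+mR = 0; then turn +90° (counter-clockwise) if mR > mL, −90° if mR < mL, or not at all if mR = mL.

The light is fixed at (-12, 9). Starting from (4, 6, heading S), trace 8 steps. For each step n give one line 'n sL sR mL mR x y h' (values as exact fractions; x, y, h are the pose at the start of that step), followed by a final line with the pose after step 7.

0 160/397 32/41 -6144/16277 -208/16277 4 6 S
1 80/181 80/193 960/34933 -8200/34933 4 7 E
2 160/349 160/169 -28800/58981 880/58981 3 7 S
3 20/41 8/17 12/697 -176/697 3 8 E
4 32/61 160/137 -5376/8357 496/8357 2 8 S
5 80/149 80/149 0 -40/149 2 9 E
6 32/53 160/109 -4992/5777 752/5777 1 9 S
7 10/17 8/13 -6/221 -62/221 1 10 E
final 0 10 S

n=0: pose=(4,6,S); sL=160/397, sR=32/41; mL=-6144/16277, mR=-208/16277; mL+mR=-16/41 → advance -1; mR−mL=5936/16277 → turn +1·90°
n=1: pose=(4,7,E); sL=80/181, sR=80/193; mL=960/34933, mR=-8200/34933; mL+mR=-40/193 → advance -1; mR−mL=-9160/34933 → turn -1·90°
n=2: pose=(3,7,S); sL=160/349, sR=160/169; mL=-28800/58981, mR=880/58981; mL+mR=-80/169 → advance -1; mR−mL=29680/58981 → turn +1·90°
n=3: pose=(3,8,E); sL=20/41, sR=8/17; mL=12/697, mR=-176/697; mL+mR=-4/17 → advance -1; mR−mL=-188/697 → turn -1·90°
n=4: pose=(2,8,S); sL=32/61, sR=160/137; mL=-5376/8357, mR=496/8357; mL+mR=-80/137 → advance -1; mR−mL=5872/8357 → turn +1·90°
n=5: pose=(2,9,E); sL=80/149, sR=80/149; mL=0, mR=-40/149; mL+mR=-40/149 → advance -1; mR−mL=-40/149 → turn -1·90°
n=6: pose=(1,9,S); sL=32/53, sR=160/109; mL=-4992/5777, mR=752/5777; mL+mR=-80/109 → advance -1; mR−mL=5744/5777 → turn +1·90°
n=7: pose=(1,10,E); sL=10/17, sR=8/13; mL=-6/221, mR=-62/221; mL+mR=-4/13 → advance -1; mR−mL=-56/221 → turn -1·90°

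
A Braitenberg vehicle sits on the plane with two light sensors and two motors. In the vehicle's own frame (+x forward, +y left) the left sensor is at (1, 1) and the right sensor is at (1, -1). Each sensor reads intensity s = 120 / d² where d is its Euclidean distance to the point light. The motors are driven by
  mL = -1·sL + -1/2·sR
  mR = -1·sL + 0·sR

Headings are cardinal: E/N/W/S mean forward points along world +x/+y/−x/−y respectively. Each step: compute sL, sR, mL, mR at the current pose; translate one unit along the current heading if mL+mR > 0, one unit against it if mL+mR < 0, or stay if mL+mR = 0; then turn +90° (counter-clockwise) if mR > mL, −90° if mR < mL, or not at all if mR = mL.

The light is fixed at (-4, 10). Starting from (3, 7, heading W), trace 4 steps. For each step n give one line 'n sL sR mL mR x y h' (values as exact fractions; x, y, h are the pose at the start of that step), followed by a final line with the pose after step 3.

n=0: pose=(3,7,W); sL=30/13, sR=3; mL=-99/26, mR=-30/13; mL+mR=-159/26 → advance -1; mR−mL=3/2 → turn +1·90°
n=1: pose=(4,7,S); sL=120/97, sR=24/13; mL=-2724/1261, mR=-120/97; mL+mR=-4284/1261 → advance -1; mR−mL=12/13 → turn +1·90°
n=2: pose=(4,8,E); sL=60/41, sR=4/3; mL=-262/123, mR=-60/41; mL+mR=-442/123 → advance -1; mR−mL=2/3 → turn +1·90°
n=3: pose=(3,8,N); sL=120/37, sR=24/13; mL=-2004/481, mR=-120/37; mL+mR=-3564/481 → advance -1; mR−mL=12/13 → turn +1·90°

0 30/13 3 -99/26 -30/13 3 7 W
1 120/97 24/13 -2724/1261 -120/97 4 7 S
2 60/41 4/3 -262/123 -60/41 4 8 E
3 120/37 24/13 -2004/481 -120/37 3 8 N
final 3 7 W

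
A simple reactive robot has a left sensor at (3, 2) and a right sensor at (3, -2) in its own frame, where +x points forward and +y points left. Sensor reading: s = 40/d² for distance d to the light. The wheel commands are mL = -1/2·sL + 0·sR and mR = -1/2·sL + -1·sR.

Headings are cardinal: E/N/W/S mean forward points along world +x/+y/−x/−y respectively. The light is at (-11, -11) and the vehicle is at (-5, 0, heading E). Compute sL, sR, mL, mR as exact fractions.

4/25 20/81 -2/25 -662/2025

left sensor world pos  = (-2, 2); dL² = 250
right sensor world pos = (-2, -2); dR² = 162
sL = 40/250 = 4/25
sR = 40/162 = 20/81
mL = -1/2·sL + 0·sR = -2/25
mR = -1/2·sL + -1·sR = -662/2025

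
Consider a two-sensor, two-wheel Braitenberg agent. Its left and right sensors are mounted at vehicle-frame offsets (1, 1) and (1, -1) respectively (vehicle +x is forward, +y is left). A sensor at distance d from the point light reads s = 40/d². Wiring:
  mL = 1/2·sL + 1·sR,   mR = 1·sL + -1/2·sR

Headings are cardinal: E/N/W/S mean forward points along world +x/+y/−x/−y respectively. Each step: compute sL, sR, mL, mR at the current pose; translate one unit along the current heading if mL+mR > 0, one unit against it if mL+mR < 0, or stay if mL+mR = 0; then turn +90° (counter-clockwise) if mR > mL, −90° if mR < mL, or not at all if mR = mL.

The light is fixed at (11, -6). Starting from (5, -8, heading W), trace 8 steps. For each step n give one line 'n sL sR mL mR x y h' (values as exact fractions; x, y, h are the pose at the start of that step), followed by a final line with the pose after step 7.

n=0: pose=(5,-8,W); sL=20/29, sR=4/5; mL=166/145, mR=42/145; mL+mR=208/145 → advance +1; mR−mL=-124/145 → turn -1·90°
n=1: pose=(4,-8,N); sL=8/13, sR=40/37; mL=668/481, mR=36/481; mL+mR=704/481 → advance +1; mR−mL=-632/481 → turn -1·90°
n=2: pose=(4,-7,E); sL=10/9, sR=1; mL=14/9, mR=11/18; mL+mR=13/6 → advance +1; mR−mL=-17/18 → turn -1·90°
n=3: pose=(5,-7,S); sL=40/29, sR=40/53; mL=2220/1537, mR=1540/1537; mL+mR=3760/1537 → advance +1; mR−mL=-680/1537 → turn -1·90°
n=4: pose=(5,-8,W); sL=20/29, sR=4/5; mL=166/145, mR=42/145; mL+mR=208/145 → advance +1; mR−mL=-124/145 → turn -1·90°
n=5: pose=(4,-8,N); sL=8/13, sR=40/37; mL=668/481, mR=36/481; mL+mR=704/481 → advance +1; mR−mL=-632/481 → turn -1·90°
n=6: pose=(4,-7,E); sL=10/9, sR=1; mL=14/9, mR=11/18; mL+mR=13/6 → advance +1; mR−mL=-17/18 → turn -1·90°
n=7: pose=(5,-7,S); sL=40/29, sR=40/53; mL=2220/1537, mR=1540/1537; mL+mR=3760/1537 → advance +1; mR−mL=-680/1537 → turn -1·90°

0 20/29 4/5 166/145 42/145 5 -8 W
1 8/13 40/37 668/481 36/481 4 -8 N
2 10/9 1 14/9 11/18 4 -7 E
3 40/29 40/53 2220/1537 1540/1537 5 -7 S
4 20/29 4/5 166/145 42/145 5 -8 W
5 8/13 40/37 668/481 36/481 4 -8 N
6 10/9 1 14/9 11/18 4 -7 E
7 40/29 40/53 2220/1537 1540/1537 5 -7 S
final 5 -8 W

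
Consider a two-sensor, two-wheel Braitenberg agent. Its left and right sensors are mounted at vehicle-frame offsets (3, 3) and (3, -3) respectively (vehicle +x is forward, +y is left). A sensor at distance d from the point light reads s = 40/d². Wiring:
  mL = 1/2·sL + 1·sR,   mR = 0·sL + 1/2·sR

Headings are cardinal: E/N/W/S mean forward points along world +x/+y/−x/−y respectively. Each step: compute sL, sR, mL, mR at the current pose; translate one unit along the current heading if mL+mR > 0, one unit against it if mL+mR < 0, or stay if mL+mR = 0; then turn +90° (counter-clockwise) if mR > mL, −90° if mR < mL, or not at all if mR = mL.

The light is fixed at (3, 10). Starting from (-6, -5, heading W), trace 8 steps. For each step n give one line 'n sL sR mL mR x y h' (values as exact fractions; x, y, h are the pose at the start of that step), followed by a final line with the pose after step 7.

n=0: pose=(-6,-5,W); sL=10/117, sR=5/36; mL=85/468, mR=5/72; mL+mR=235/936 → advance +1; mR−mL=-35/312 → turn -1·90°
n=1: pose=(-7,-5,N); sL=40/313, sR=40/193; mL=16380/60409, mR=20/193; mL+mR=22640/60409 → advance +1; mR−mL=-10120/60409 → turn -1·90°
n=2: pose=(-7,-4,E); sL=4/17, sR=20/169; mL=678/2873, mR=10/169; mL+mR=848/2873 → advance +1; mR−mL=-508/2873 → turn -1·90°
n=3: pose=(-6,-4,S); sL=8/65, sR=40/433; mL=4332/28145, mR=20/433; mL+mR=5632/28145 → advance +1; mR−mL=-3032/28145 → turn -1·90°
n=4: pose=(-6,-5,W); sL=10/117, sR=5/36; mL=85/468, mR=5/72; mL+mR=235/936 → advance +1; mR−mL=-35/312 → turn -1·90°
n=5: pose=(-7,-5,N); sL=40/313, sR=40/193; mL=16380/60409, mR=20/193; mL+mR=22640/60409 → advance +1; mR−mL=-10120/60409 → turn -1·90°
n=6: pose=(-7,-4,E); sL=4/17, sR=20/169; mL=678/2873, mR=10/169; mL+mR=848/2873 → advance +1; mR−mL=-508/2873 → turn -1·90°
n=7: pose=(-6,-4,S); sL=8/65, sR=40/433; mL=4332/28145, mR=20/433; mL+mR=5632/28145 → advance +1; mR−mL=-3032/28145 → turn -1·90°

0 10/117 5/36 85/468 5/72 -6 -5 W
1 40/313 40/193 16380/60409 20/193 -7 -5 N
2 4/17 20/169 678/2873 10/169 -7 -4 E
3 8/65 40/433 4332/28145 20/433 -6 -4 S
4 10/117 5/36 85/468 5/72 -6 -5 W
5 40/313 40/193 16380/60409 20/193 -7 -5 N
6 4/17 20/169 678/2873 10/169 -7 -4 E
7 8/65 40/433 4332/28145 20/433 -6 -4 S
final -6 -5 W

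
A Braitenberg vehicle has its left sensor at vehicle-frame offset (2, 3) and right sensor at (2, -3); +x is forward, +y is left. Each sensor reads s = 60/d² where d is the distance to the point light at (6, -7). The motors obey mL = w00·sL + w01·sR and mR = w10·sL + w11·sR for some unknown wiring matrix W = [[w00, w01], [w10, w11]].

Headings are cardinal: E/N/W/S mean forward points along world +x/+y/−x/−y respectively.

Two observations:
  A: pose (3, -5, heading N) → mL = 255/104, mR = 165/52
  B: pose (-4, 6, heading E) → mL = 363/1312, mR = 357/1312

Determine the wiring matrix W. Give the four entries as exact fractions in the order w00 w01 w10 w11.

1/2 1/2 -1/2 1

obs A: pose=(3,-5,N) → sL=15/13, sR=15/4, mL=255/104, mR=165/52
obs B: pose=(-4,6,E) → sL=3/16, sR=15/41, mL=363/1312, mR=357/1312
sensor matrix S = [[15/13, 15/4], [3/16, 15/41]]; det S = -9585/34112
solve [mL_A; mL_B] = S·[w00; w01] and [mR_A; mR_B] = S·[w10; w11]:
  w00 = 1/2, w01 = 1/2, w10 = -1/2, w11 = 1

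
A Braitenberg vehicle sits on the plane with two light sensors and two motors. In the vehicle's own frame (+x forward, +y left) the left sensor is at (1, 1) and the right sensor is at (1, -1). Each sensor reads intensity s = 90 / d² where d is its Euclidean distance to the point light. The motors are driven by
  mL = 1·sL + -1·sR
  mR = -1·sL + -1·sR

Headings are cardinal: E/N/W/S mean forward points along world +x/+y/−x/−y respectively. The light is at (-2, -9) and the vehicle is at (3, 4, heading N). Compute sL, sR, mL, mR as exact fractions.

left sensor world pos  = (2, 5); dL² = 212
right sensor world pos = (4, 5); dR² = 232
sL = 90/212 = 45/106
sR = 90/232 = 45/116
mL = 1·sL + -1·sR = 225/6148
mR = -1·sL + -1·sR = -4995/6148

45/106 45/116 225/6148 -4995/6148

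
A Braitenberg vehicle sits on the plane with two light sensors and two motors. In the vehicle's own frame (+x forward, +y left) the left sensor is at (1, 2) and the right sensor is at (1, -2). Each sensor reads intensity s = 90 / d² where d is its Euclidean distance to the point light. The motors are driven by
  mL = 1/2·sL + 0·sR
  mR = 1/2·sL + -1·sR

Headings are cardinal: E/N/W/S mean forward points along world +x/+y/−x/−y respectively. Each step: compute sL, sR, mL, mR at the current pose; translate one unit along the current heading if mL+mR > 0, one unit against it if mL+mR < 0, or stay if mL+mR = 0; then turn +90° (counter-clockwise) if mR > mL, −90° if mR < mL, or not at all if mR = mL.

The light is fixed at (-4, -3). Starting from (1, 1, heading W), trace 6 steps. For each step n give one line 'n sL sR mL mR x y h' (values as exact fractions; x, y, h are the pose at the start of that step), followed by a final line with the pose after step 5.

0 9/2 45/26 9/4 27/52 1 1 W
1 90/29 90/61 45/29 135/1769 0 1 N
2 45/37 45/17 45/74 -2565/1258 0 2 E
3 90/41 90/17 45/41 -2925/697 -1 2 S
4 9/2 45/34 9/4 63/68 -1 3 W
5 90/49 18/13 45/49 -297/637 -2 3 N
final -2 4 E

n=0: pose=(1,1,W); sL=9/2, sR=45/26; mL=9/4, mR=27/52; mL+mR=36/13 → advance +1; mR−mL=-45/26 → turn -1·90°
n=1: pose=(0,1,N); sL=90/29, sR=90/61; mL=45/29, mR=135/1769; mL+mR=2880/1769 → advance +1; mR−mL=-90/61 → turn -1·90°
n=2: pose=(0,2,E); sL=45/37, sR=45/17; mL=45/74, mR=-2565/1258; mL+mR=-900/629 → advance -1; mR−mL=-45/17 → turn -1·90°
n=3: pose=(-1,2,S); sL=90/41, sR=90/17; mL=45/41, mR=-2925/697; mL+mR=-2160/697 → advance -1; mR−mL=-90/17 → turn -1·90°
n=4: pose=(-1,3,W); sL=9/2, sR=45/34; mL=9/4, mR=63/68; mL+mR=54/17 → advance +1; mR−mL=-45/34 → turn -1·90°
n=5: pose=(-2,3,N); sL=90/49, sR=18/13; mL=45/49, mR=-297/637; mL+mR=288/637 → advance +1; mR−mL=-18/13 → turn -1·90°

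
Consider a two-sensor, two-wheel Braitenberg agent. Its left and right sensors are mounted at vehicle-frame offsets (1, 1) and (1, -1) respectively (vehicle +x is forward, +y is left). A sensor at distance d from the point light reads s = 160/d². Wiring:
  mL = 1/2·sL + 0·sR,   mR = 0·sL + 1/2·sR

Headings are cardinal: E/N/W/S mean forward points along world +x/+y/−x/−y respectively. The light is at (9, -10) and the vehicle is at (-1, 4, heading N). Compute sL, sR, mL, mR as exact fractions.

80/173 80/153 40/173 40/153

left sensor world pos  = (-2, 5); dL² = 346
right sensor world pos = (0, 5); dR² = 306
sL = 160/346 = 80/173
sR = 160/306 = 80/153
mL = 1/2·sL + 0·sR = 40/173
mR = 0·sL + 1/2·sR = 40/153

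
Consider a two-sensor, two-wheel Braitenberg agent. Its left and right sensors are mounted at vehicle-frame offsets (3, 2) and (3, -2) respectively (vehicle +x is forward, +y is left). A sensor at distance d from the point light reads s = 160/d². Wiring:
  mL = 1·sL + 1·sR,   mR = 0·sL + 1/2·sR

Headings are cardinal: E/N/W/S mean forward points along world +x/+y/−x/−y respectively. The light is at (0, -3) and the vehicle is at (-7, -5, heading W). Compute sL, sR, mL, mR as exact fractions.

40/29 8/5 432/145 4/5

left sensor world pos  = (-10, -7); dL² = 116
right sensor world pos = (-10, -3); dR² = 100
sL = 160/116 = 40/29
sR = 160/100 = 8/5
mL = 1·sL + 1·sR = 432/145
mR = 0·sL + 1/2·sR = 4/5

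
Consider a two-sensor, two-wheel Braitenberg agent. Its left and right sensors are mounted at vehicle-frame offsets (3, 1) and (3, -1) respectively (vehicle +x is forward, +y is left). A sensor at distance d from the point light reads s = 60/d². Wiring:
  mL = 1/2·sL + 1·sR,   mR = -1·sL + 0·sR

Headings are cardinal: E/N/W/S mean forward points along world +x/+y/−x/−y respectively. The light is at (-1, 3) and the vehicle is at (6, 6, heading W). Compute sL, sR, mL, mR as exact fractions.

3 15/8 27/8 -3

left sensor world pos  = (3, 5); dL² = 20
right sensor world pos = (3, 7); dR² = 32
sL = 60/20 = 3
sR = 60/32 = 15/8
mL = 1/2·sL + 1·sR = 27/8
mR = -1·sL + 0·sR = -3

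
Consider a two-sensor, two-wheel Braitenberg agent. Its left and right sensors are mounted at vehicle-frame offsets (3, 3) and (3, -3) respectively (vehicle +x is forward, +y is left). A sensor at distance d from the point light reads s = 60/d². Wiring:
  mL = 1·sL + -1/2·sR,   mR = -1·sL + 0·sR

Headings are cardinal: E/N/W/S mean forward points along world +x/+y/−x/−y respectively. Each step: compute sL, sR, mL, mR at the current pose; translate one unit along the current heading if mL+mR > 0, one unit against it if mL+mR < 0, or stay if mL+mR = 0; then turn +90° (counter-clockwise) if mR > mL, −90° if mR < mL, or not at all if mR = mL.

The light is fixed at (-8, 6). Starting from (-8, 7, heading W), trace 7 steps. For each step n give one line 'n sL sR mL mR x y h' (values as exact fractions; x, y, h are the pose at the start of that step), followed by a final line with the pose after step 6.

0 60/13 12/5 222/65 -60/13 -8 7 W
1 3 15/8 33/16 -3 -7 7 N
2 12/5 12/5 6/5 -12/5 -7 6 E
3 10/3 10/3 5/3 -10/3 -8 6 S
4 60/13 12/5 222/65 -60/13 -8 7 W
5 3 15/8 33/16 -3 -7 7 N
6 12/5 12/5 6/5 -12/5 -7 6 E
final -8 6 S

n=0: pose=(-8,7,W); sL=60/13, sR=12/5; mL=222/65, mR=-60/13; mL+mR=-6/5 → advance -1; mR−mL=-522/65 → turn -1·90°
n=1: pose=(-7,7,N); sL=3, sR=15/8; mL=33/16, mR=-3; mL+mR=-15/16 → advance -1; mR−mL=-81/16 → turn -1·90°
n=2: pose=(-7,6,E); sL=12/5, sR=12/5; mL=6/5, mR=-12/5; mL+mR=-6/5 → advance -1; mR−mL=-18/5 → turn -1·90°
n=3: pose=(-8,6,S); sL=10/3, sR=10/3; mL=5/3, mR=-10/3; mL+mR=-5/3 → advance -1; mR−mL=-5 → turn -1·90°
n=4: pose=(-8,7,W); sL=60/13, sR=12/5; mL=222/65, mR=-60/13; mL+mR=-6/5 → advance -1; mR−mL=-522/65 → turn -1·90°
n=5: pose=(-7,7,N); sL=3, sR=15/8; mL=33/16, mR=-3; mL+mR=-15/16 → advance -1; mR−mL=-81/16 → turn -1·90°
n=6: pose=(-7,6,E); sL=12/5, sR=12/5; mL=6/5, mR=-12/5; mL+mR=-6/5 → advance -1; mR−mL=-18/5 → turn -1·90°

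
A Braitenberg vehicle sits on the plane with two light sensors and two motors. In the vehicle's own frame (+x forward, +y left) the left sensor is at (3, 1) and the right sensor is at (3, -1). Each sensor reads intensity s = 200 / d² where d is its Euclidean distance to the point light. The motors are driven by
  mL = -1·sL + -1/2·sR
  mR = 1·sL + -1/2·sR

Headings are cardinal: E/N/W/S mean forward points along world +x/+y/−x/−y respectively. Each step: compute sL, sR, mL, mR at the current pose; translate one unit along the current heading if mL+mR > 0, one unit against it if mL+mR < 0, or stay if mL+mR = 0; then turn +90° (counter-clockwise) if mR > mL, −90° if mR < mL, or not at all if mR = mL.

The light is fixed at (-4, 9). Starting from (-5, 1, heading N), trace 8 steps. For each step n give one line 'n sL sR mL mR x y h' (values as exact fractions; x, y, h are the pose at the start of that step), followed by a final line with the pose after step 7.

n=0: pose=(-5,1,N); sL=200/29, sR=8; mL=-316/29, mR=84/29; mL+mR=-8 → advance -1; mR−mL=400/29 → turn +1·90°
n=1: pose=(-5,0,W); sL=50/29, sR=5/2; mL=-345/116, mR=55/116; mL+mR=-5/2 → advance -1; mR−mL=100/29 → turn +1·90°
n=2: pose=(-4,0,S); sL=40/29, sR=40/29; mL=-60/29, mR=20/29; mL+mR=-40/29 → advance -1; mR−mL=80/29 → turn +1·90°
n=3: pose=(-4,1,E); sL=100/29, sR=20/9; mL=-1190/261, mR=610/261; mL+mR=-20/9 → advance -1; mR−mL=200/29 → turn +1·90°
n=4: pose=(-5,1,N); sL=200/29, sR=8; mL=-316/29, mR=84/29; mL+mR=-8 → advance -1; mR−mL=400/29 → turn +1·90°
n=5: pose=(-5,0,W); sL=50/29, sR=5/2; mL=-345/116, mR=55/116; mL+mR=-5/2 → advance -1; mR−mL=100/29 → turn +1·90°
n=6: pose=(-4,0,S); sL=40/29, sR=40/29; mL=-60/29, mR=20/29; mL+mR=-40/29 → advance -1; mR−mL=80/29 → turn +1·90°
n=7: pose=(-4,1,E); sL=100/29, sR=20/9; mL=-1190/261, mR=610/261; mL+mR=-20/9 → advance -1; mR−mL=200/29 → turn +1·90°

0 200/29 8 -316/29 84/29 -5 1 N
1 50/29 5/2 -345/116 55/116 -5 0 W
2 40/29 40/29 -60/29 20/29 -4 0 S
3 100/29 20/9 -1190/261 610/261 -4 1 E
4 200/29 8 -316/29 84/29 -5 1 N
5 50/29 5/2 -345/116 55/116 -5 0 W
6 40/29 40/29 -60/29 20/29 -4 0 S
7 100/29 20/9 -1190/261 610/261 -4 1 E
final -5 1 N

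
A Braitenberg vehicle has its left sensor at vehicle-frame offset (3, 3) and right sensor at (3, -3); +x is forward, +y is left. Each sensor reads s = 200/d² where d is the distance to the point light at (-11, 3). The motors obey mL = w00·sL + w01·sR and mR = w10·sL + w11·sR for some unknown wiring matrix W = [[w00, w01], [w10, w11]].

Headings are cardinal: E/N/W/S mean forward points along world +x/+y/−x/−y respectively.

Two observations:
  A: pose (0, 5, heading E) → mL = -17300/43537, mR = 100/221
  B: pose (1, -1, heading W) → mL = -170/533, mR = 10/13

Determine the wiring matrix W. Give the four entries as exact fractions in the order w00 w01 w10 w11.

obs A: pose=(0,5,E) → sL=200/221, sR=200/197, mL=-17300/43537, mR=100/221
obs B: pose=(1,-1,W) → sL=20/13, sR=100/41, mL=-170/533, mR=10/13
sensor matrix S = [[200/221, 200/197], [20/13, 100/41]]; det S = 1152000/1785017
solve [mL_A; mL_B] = S·[w00; w01] and [mR_A; mR_B] = S·[w10; w11]:
  w00 = -1, w01 = 1/2, w10 = 1/2, w11 = 0

-1 1/2 1/2 0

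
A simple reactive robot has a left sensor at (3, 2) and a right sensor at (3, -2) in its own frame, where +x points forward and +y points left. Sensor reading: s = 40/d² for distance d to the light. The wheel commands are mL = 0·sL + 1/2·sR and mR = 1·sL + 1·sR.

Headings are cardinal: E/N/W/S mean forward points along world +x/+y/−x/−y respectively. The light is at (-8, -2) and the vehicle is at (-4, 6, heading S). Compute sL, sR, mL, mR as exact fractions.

40/61 40/29 20/29 3600/1769

left sensor world pos  = (-2, 3); dL² = 61
right sensor world pos = (-6, 3); dR² = 29
sL = 40/61 = 40/61
sR = 40/29 = 40/29
mL = 0·sL + 1/2·sR = 20/29
mR = 1·sL + 1·sR = 3600/1769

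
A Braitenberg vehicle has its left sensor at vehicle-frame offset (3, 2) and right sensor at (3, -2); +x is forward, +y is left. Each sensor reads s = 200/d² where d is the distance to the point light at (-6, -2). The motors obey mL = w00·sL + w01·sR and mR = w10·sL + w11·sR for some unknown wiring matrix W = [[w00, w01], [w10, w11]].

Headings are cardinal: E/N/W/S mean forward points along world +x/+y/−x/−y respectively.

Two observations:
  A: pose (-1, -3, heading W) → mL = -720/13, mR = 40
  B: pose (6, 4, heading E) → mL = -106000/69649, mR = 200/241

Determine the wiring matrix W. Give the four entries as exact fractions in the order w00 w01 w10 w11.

obs A: pose=(-1,-3,W) → sL=200/13, sR=40, mL=-720/13, mR=40
obs B: pose=(6,4,E) → sL=200/289, sR=200/241, mL=-106000/69649, mR=200/241
sensor matrix S = [[200/13, 40], [200/289, 200/241]]; det S = -13504000/905437
solve [mL_A; mL_B] = S·[w00; w01] and [mR_A; mR_B] = S·[w10; w11]:
  w00 = -1, w01 = -1, w10 = 0, w11 = 1

-1 -1 0 1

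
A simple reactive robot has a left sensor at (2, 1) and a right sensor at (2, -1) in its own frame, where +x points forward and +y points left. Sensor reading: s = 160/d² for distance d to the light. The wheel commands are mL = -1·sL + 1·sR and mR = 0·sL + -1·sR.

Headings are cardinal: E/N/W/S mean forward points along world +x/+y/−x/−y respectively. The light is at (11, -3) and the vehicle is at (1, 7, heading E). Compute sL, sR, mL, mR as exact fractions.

left sensor world pos  = (3, 8); dL² = 185
right sensor world pos = (3, 6); dR² = 145
sL = 160/185 = 32/37
sR = 160/145 = 32/29
mL = -1·sL + 1·sR = 256/1073
mR = 0·sL + -1·sR = -32/29

32/37 32/29 256/1073 -32/29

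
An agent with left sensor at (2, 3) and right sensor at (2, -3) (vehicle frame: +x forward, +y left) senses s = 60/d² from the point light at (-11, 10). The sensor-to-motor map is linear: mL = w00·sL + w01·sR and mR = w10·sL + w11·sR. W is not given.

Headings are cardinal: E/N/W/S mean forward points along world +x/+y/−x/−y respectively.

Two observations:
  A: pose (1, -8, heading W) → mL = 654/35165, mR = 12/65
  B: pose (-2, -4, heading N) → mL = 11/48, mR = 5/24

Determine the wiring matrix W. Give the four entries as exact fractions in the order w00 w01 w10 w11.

obs A: pose=(1,-8,W) → sL=60/541, sR=12/65, mL=654/35165, mR=12/65
obs B: pose=(-2,-4,N) → sL=1/3, sR=5/24, mL=11/48, mR=5/24
sensor matrix S = [[60/541, 12/65], [1/3, 5/24]]; det S = -2703/70330
solve [mL_A; mL_B] = S·[w00; w01] and [mR_A; mR_B] = S·[w10; w11]:
  w00 = 1, w01 = -1/2, w10 = 0, w11 = 1

1 -1/2 0 1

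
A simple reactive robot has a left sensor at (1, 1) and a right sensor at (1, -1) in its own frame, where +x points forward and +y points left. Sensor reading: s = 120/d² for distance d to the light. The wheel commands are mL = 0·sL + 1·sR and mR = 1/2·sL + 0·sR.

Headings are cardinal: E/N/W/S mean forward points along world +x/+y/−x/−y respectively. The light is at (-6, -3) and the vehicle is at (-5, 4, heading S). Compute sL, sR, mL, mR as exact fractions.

left sensor world pos  = (-4, 3); dL² = 40
right sensor world pos = (-6, 3); dR² = 36
sL = 120/40 = 3
sR = 120/36 = 10/3
mL = 0·sL + 1·sR = 10/3
mR = 1/2·sL + 0·sR = 3/2

3 10/3 10/3 3/2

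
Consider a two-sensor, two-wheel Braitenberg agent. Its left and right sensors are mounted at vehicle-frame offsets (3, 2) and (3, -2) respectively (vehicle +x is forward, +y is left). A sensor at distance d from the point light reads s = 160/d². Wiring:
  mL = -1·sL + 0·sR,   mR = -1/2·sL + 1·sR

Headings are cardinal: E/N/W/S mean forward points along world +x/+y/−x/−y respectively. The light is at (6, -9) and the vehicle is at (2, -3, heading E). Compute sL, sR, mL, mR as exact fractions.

32/13 160/17 -32/13 1808/221

left sensor world pos  = (5, -1); dL² = 65
right sensor world pos = (5, -5); dR² = 17
sL = 160/65 = 32/13
sR = 160/17 = 160/17
mL = -1·sL + 0·sR = -32/13
mR = -1/2·sL + 1·sR = 1808/221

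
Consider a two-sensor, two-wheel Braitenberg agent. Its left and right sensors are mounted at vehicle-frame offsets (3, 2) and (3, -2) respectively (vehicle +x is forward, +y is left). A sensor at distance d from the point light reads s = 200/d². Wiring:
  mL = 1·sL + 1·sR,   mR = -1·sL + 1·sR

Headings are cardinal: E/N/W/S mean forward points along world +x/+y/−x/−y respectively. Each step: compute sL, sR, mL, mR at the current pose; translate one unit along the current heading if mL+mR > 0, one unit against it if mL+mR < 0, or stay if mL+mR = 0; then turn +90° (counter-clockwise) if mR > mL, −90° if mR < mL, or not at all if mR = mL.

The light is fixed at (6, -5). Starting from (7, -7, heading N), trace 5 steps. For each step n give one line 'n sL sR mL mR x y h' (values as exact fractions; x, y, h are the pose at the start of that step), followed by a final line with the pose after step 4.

n=0: pose=(7,-7,N); sL=100, sR=20; mL=120, mR=-80; mL+mR=40 → advance +1; mR−mL=-200 → turn -1·90°
n=1: pose=(7,-6,E); sL=200/17, sR=8; mL=336/17, mR=-64/17; mL+mR=16 → advance +1; mR−mL=-400/17 → turn -1·90°
n=2: pose=(8,-6,S); sL=25/4, sR=25/2; mL=75/4, mR=25/4; mL+mR=25 → advance +1; mR−mL=-25/2 → turn -1·90°
n=3: pose=(8,-7,W); sL=200/17, sR=200; mL=3600/17, mR=3200/17; mL+mR=400 → advance +1; mR−mL=-400/17 → turn -1·90°
n=4: pose=(7,-7,N); sL=100, sR=20; mL=120, mR=-80; mL+mR=40 → advance +1; mR−mL=-200 → turn -1·90°

0 100 20 120 -80 7 -7 N
1 200/17 8 336/17 -64/17 7 -6 E
2 25/4 25/2 75/4 25/4 8 -6 S
3 200/17 200 3600/17 3200/17 8 -7 W
4 100 20 120 -80 7 -7 N
final 7 -6 E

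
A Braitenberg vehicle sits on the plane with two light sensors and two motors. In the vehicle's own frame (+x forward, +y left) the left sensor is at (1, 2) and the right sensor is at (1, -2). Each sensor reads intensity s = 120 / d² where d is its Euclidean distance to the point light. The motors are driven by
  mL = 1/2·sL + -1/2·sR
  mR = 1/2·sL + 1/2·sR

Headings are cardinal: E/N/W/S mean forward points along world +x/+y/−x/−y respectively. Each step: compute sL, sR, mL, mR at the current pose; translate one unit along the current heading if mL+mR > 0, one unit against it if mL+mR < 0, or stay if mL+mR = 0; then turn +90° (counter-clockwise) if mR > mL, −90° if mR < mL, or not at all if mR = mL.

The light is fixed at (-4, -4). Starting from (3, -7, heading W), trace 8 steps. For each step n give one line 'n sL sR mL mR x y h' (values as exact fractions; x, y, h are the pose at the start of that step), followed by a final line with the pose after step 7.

0 120/61 120/37 -1440/2257 5880/2257 3 -7 W
1 3/2 15/4 -9/8 21/8 2 -7 S
2 120/53 24/17 384/901 1656/901 2 -8 E
3 60/17 4/3 56/51 124/51 3 -8 N
4 120/61 120/37 -1440/2257 5880/2257 3 -7 W
5 3/2 15/4 -9/8 21/8 2 -7 S
6 120/53 24/17 384/901 1656/901 2 -8 E
7 60/17 4/3 56/51 124/51 3 -8 N
final 3 -7 W

n=0: pose=(3,-7,W); sL=120/61, sR=120/37; mL=-1440/2257, mR=5880/2257; mL+mR=120/61 → advance +1; mR−mL=120/37 → turn +1·90°
n=1: pose=(2,-7,S); sL=3/2, sR=15/4; mL=-9/8, mR=21/8; mL+mR=3/2 → advance +1; mR−mL=15/4 → turn +1·90°
n=2: pose=(2,-8,E); sL=120/53, sR=24/17; mL=384/901, mR=1656/901; mL+mR=120/53 → advance +1; mR−mL=24/17 → turn +1·90°
n=3: pose=(3,-8,N); sL=60/17, sR=4/3; mL=56/51, mR=124/51; mL+mR=60/17 → advance +1; mR−mL=4/3 → turn +1·90°
n=4: pose=(3,-7,W); sL=120/61, sR=120/37; mL=-1440/2257, mR=5880/2257; mL+mR=120/61 → advance +1; mR−mL=120/37 → turn +1·90°
n=5: pose=(2,-7,S); sL=3/2, sR=15/4; mL=-9/8, mR=21/8; mL+mR=3/2 → advance +1; mR−mL=15/4 → turn +1·90°
n=6: pose=(2,-8,E); sL=120/53, sR=24/17; mL=384/901, mR=1656/901; mL+mR=120/53 → advance +1; mR−mL=24/17 → turn +1·90°
n=7: pose=(3,-8,N); sL=60/17, sR=4/3; mL=56/51, mR=124/51; mL+mR=60/17 → advance +1; mR−mL=4/3 → turn +1·90°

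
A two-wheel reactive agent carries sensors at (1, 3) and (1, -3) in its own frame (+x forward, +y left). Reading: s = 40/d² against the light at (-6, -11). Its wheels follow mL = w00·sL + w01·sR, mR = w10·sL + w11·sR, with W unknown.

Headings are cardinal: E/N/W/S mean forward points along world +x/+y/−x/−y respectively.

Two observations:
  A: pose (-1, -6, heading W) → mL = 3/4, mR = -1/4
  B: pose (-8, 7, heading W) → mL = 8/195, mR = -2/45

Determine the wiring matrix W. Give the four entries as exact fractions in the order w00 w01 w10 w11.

obs A: pose=(-1,-6,W) → sL=2, sR=1/2, mL=3/4, mR=-1/4
obs B: pose=(-8,7,W) → sL=20/117, sR=4/45, mL=8/195, mR=-2/45
sensor matrix S = [[2, 1/2], [20/117, 4/45]]; det S = 6/65
solve [mL_A; mL_B] = S·[w00; w01] and [mR_A; mR_B] = S·[w10; w11]:
  w00 = 1/2, w01 = -1/2, w10 = 0, w11 = -1/2

1/2 -1/2 0 -1/2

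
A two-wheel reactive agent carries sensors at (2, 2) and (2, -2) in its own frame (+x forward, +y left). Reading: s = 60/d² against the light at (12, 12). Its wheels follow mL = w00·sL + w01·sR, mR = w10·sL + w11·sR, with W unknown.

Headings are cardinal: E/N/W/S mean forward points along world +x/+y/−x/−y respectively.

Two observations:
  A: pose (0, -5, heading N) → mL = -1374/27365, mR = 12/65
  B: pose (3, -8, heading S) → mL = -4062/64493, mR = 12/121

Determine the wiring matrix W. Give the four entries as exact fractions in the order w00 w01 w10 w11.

obs A: pose=(0,-5,N) → sL=60/421, sR=12/65, mL=-1374/27365, mR=12/65
obs B: pose=(3,-8,S) → sL=60/533, sR=12/121, mL=-4062/64493, mR=12/121
sensor matrix S = [[60/421, 12/65], [60/533, 12/121]]; det S = -2346624/352970189
solve [mL_A; mL_B] = S·[w00; w01] and [mR_A; mR_B] = S·[w10; w11]:
  w00 = -1, w01 = 1/2, w10 = 0, w11 = 1

-1 1/2 0 1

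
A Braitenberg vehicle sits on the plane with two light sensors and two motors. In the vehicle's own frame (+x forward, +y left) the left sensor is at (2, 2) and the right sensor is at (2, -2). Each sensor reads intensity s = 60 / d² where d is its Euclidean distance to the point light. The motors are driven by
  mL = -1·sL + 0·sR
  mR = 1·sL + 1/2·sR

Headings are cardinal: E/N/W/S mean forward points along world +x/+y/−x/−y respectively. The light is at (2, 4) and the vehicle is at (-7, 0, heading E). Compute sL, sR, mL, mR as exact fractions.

left sensor world pos  = (-5, 2); dL² = 53
right sensor world pos = (-5, -2); dR² = 85
sL = 60/53 = 60/53
sR = 60/85 = 12/17
mL = -1·sL + 0·sR = -60/53
mR = 1·sL + 1/2·sR = 1338/901

60/53 12/17 -60/53 1338/901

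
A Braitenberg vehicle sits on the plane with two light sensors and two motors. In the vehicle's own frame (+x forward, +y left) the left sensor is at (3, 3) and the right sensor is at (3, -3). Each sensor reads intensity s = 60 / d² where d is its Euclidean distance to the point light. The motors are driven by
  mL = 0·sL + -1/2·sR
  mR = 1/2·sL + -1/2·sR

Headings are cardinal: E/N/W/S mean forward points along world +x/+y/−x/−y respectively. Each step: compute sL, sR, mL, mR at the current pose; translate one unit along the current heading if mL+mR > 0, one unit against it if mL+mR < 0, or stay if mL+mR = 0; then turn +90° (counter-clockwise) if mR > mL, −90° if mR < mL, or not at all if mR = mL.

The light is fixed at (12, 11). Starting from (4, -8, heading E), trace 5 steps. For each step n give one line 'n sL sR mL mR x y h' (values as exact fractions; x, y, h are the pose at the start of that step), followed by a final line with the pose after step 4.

0 60/281 60/509 -30/509 6840/143029 4 -8 E
1 3/20 15/73 -15/146 -81/2920 3 -8 N
2 60/673 60/433 -30/433 -7200/291409 3 -9 W
3 30/277 6/65 -3/65 144/18005 4 -9 S
4 60/281 60/509 -30/509 6840/143029 4 -8 E
final 3 -8 N

n=0: pose=(4,-8,E); sL=60/281, sR=60/509; mL=-30/509, mR=6840/143029; mL+mR=-1590/143029 → advance -1; mR−mL=30/281 → turn +1·90°
n=1: pose=(3,-8,N); sL=3/20, sR=15/73; mL=-15/146, mR=-81/2920; mL+mR=-381/2920 → advance -1; mR−mL=3/40 → turn +1·90°
n=2: pose=(3,-9,W); sL=60/673, sR=60/433; mL=-30/433, mR=-7200/291409; mL+mR=-27390/291409 → advance -1; mR−mL=30/673 → turn +1·90°
n=3: pose=(4,-9,S); sL=30/277, sR=6/65; mL=-3/65, mR=144/18005; mL+mR=-687/18005 → advance -1; mR−mL=15/277 → turn +1·90°
n=4: pose=(4,-8,E); sL=60/281, sR=60/509; mL=-30/509, mR=6840/143029; mL+mR=-1590/143029 → advance -1; mR−mL=30/281 → turn +1·90°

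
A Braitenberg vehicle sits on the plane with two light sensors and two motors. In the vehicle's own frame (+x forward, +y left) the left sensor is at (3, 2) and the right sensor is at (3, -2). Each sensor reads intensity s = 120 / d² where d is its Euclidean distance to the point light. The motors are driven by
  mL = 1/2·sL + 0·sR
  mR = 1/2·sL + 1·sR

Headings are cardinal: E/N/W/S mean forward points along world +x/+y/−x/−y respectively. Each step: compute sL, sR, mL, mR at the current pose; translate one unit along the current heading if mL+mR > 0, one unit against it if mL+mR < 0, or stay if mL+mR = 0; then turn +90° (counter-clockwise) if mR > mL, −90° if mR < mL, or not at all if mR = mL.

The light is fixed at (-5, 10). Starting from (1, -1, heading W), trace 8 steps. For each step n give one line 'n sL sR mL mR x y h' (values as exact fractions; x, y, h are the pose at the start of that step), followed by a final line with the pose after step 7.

0 60/89 4/3 30/89 446/267 1 -1 W
1 24/49 24/41 12/49 1668/2009 0 -1 S
2 30/41 6/13 15/41 441/533 0 -2 E
3 120/97 24/29 60/97 4068/2813 1 -2 N
4 60/89 4/3 30/89 446/267 1 -1 W
5 24/49 24/41 12/49 1668/2009 0 -1 S
6 30/41 6/13 15/41 441/533 0 -2 E
7 120/97 24/29 60/97 4068/2813 1 -2 N
final 1 -1 W

n=0: pose=(1,-1,W); sL=60/89, sR=4/3; mL=30/89, mR=446/267; mL+mR=536/267 → advance +1; mR−mL=4/3 → turn +1·90°
n=1: pose=(0,-1,S); sL=24/49, sR=24/41; mL=12/49, mR=1668/2009; mL+mR=2160/2009 → advance +1; mR−mL=24/41 → turn +1·90°
n=2: pose=(0,-2,E); sL=30/41, sR=6/13; mL=15/41, mR=441/533; mL+mR=636/533 → advance +1; mR−mL=6/13 → turn +1·90°
n=3: pose=(1,-2,N); sL=120/97, sR=24/29; mL=60/97, mR=4068/2813; mL+mR=5808/2813 → advance +1; mR−mL=24/29 → turn +1·90°
n=4: pose=(1,-1,W); sL=60/89, sR=4/3; mL=30/89, mR=446/267; mL+mR=536/267 → advance +1; mR−mL=4/3 → turn +1·90°
n=5: pose=(0,-1,S); sL=24/49, sR=24/41; mL=12/49, mR=1668/2009; mL+mR=2160/2009 → advance +1; mR−mL=24/41 → turn +1·90°
n=6: pose=(0,-2,E); sL=30/41, sR=6/13; mL=15/41, mR=441/533; mL+mR=636/533 → advance +1; mR−mL=6/13 → turn +1·90°
n=7: pose=(1,-2,N); sL=120/97, sR=24/29; mL=60/97, mR=4068/2813; mL+mR=5808/2813 → advance +1; mR−mL=24/29 → turn +1·90°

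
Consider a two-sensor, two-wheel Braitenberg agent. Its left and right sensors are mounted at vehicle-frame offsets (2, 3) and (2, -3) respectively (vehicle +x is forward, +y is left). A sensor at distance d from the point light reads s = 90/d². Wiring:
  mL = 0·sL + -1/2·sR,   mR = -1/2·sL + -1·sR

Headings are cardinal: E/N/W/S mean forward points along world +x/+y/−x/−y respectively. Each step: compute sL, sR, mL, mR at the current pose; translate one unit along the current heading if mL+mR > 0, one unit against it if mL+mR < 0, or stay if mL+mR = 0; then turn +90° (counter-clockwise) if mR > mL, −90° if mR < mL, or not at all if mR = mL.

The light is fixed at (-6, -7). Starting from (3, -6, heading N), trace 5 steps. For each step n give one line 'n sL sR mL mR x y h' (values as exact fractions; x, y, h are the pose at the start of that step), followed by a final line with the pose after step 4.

0 2 10/17 -5/17 -27/17 3 -6 N
1 9/13 9/13 -9/26 -27/26 3 -7 E
2 18/25 90/29 -45/29 -2511/725 2 -7 S
3 9/4 45/26 -45/52 -297/104 2 -6 W
4 2 10/17 -5/17 -27/17 3 -6 N
final 3 -7 E

n=0: pose=(3,-6,N); sL=2, sR=10/17; mL=-5/17, mR=-27/17; mL+mR=-32/17 → advance -1; mR−mL=-22/17 → turn -1·90°
n=1: pose=(3,-7,E); sL=9/13, sR=9/13; mL=-9/26, mR=-27/26; mL+mR=-18/13 → advance -1; mR−mL=-9/13 → turn -1·90°
n=2: pose=(2,-7,S); sL=18/25, sR=90/29; mL=-45/29, mR=-2511/725; mL+mR=-3636/725 → advance -1; mR−mL=-1386/725 → turn -1·90°
n=3: pose=(2,-6,W); sL=9/4, sR=45/26; mL=-45/52, mR=-297/104; mL+mR=-387/104 → advance -1; mR−mL=-207/104 → turn -1·90°
n=4: pose=(3,-6,N); sL=2, sR=10/17; mL=-5/17, mR=-27/17; mL+mR=-32/17 → advance -1; mR−mL=-22/17 → turn -1·90°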